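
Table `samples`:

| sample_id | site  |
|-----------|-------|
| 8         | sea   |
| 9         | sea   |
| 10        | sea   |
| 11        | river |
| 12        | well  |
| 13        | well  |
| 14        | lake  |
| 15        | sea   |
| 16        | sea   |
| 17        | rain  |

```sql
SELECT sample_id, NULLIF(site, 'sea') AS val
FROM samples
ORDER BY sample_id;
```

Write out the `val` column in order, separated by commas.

sample_id=8: site=sea vs sea: equal → NULL
sample_id=9: site=sea vs sea: equal → NULL
sample_id=10: site=sea vs sea: equal → NULL
sample_id=11: site=river vs sea: differ → river
sample_id=12: site=well vs sea: differ → well
sample_id=13: site=well vs sea: differ → well
sample_id=14: site=lake vs sea: differ → lake
sample_id=15: site=sea vs sea: equal → NULL
sample_id=16: site=sea vs sea: equal → NULL
sample_id=17: site=rain vs sea: differ → rain

NULL, NULL, NULL, river, well, well, lake, NULL, NULL, rain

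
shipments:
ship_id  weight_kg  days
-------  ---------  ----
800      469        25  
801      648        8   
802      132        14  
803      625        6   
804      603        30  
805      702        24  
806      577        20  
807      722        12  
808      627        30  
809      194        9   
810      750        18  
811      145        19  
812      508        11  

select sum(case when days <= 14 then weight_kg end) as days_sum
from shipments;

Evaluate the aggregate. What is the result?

2829

ship_id=800: ✗
ship_id=801: ✓ → 648
ship_id=802: ✓ → 132
ship_id=803: ✓ → 625
ship_id=804: ✗
ship_id=805: ✗
ship_id=806: ✗
ship_id=807: ✓ → 722
ship_id=808: ✗
ship_id=809: ✓ → 194
ship_id=810: ✗
ship_id=811: ✗
ship_id=812: ✓ → 508
days_sum = 648 + 132 + 625 + 722 + 194 + 508 = 2829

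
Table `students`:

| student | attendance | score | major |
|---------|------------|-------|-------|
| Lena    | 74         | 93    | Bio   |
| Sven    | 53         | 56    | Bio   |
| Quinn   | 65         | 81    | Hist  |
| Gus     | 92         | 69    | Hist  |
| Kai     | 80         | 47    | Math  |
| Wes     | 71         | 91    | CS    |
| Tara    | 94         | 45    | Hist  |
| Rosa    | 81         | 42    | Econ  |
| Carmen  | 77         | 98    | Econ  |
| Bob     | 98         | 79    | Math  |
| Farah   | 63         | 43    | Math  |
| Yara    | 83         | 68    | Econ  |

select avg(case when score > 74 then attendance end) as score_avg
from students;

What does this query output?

77

student=Lena: ✓ → 74
student=Sven: ✗
student=Quinn: ✓ → 65
student=Gus: ✗
student=Kai: ✗
student=Wes: ✓ → 71
student=Tara: ✗
student=Rosa: ✗
student=Carmen: ✓ → 77
student=Bob: ✓ → 98
student=Farah: ✗
student=Yara: ✗
score_avg = (74 + 65 + 71 + 77 + 98) / 5 = 77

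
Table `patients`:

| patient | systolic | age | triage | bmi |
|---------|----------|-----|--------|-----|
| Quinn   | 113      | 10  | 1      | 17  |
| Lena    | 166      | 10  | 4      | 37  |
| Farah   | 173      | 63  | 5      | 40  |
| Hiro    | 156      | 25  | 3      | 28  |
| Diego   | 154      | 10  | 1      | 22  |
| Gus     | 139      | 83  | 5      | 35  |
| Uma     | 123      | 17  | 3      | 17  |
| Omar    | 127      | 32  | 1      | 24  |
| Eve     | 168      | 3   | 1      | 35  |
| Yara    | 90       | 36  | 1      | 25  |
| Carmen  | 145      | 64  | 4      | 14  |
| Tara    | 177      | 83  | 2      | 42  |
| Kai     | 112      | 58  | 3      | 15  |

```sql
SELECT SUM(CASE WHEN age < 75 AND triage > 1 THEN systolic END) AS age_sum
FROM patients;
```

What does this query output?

patient=Quinn: ✗
patient=Lena: ✓ → 166
patient=Farah: ✓ → 173
patient=Hiro: ✓ → 156
patient=Diego: ✗
patient=Gus: ✗
patient=Uma: ✓ → 123
patient=Omar: ✗
patient=Eve: ✗
patient=Yara: ✗
patient=Carmen: ✓ → 145
patient=Tara: ✗
patient=Kai: ✓ → 112
age_sum = 166 + 173 + 156 + 123 + 145 + 112 = 875

875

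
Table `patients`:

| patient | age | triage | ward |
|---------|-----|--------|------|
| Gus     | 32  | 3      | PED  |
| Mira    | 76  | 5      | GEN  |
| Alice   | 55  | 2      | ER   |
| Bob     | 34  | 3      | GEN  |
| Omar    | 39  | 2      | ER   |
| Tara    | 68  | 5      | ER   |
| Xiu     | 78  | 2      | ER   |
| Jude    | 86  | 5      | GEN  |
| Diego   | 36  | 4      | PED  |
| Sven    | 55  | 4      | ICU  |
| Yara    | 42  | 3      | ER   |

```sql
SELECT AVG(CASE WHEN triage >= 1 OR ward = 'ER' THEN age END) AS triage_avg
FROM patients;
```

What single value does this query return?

54.6363636364

patient=Gus: ✓ → 32
patient=Mira: ✓ → 76
patient=Alice: ✓ → 55
patient=Bob: ✓ → 34
patient=Omar: ✓ → 39
patient=Tara: ✓ → 68
patient=Xiu: ✓ → 78
patient=Jude: ✓ → 86
patient=Diego: ✓ → 36
patient=Sven: ✓ → 55
patient=Yara: ✓ → 42
triage_avg = (32 + 76 + 55 + 34 + 39 + 68 + 78 + 86 + 36 + 55 + 42) / 11 = 54.6363636364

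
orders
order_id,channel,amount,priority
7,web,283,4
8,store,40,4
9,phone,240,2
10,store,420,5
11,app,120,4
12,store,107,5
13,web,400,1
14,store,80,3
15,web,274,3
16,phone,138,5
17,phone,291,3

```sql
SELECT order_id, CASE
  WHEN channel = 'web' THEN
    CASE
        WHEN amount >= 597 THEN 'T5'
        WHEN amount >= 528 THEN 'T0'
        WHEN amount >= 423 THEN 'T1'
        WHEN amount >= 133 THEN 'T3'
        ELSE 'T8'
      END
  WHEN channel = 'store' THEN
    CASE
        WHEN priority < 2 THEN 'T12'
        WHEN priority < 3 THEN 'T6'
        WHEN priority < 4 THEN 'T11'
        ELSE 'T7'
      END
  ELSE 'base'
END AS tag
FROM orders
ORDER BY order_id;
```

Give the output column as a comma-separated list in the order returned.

T3, T7, base, T7, base, T7, T3, T11, T3, base, base

order_id=7: channel='web' → inner[amount >= 133] → T3
order_id=8: channel='store' → inner[ELSE] → T7
order_id=9: channel='phone' → outer ELSE → base
order_id=10: channel='store' → inner[ELSE] → T7
order_id=11: channel='app' → outer ELSE → base
order_id=12: channel='store' → inner[ELSE] → T7
order_id=13: channel='web' → inner[amount >= 133] → T3
order_id=14: channel='store' → inner[priority < 4] → T11
order_id=15: channel='web' → inner[amount >= 133] → T3
order_id=16: channel='phone' → outer ELSE → base
order_id=17: channel='phone' → outer ELSE → base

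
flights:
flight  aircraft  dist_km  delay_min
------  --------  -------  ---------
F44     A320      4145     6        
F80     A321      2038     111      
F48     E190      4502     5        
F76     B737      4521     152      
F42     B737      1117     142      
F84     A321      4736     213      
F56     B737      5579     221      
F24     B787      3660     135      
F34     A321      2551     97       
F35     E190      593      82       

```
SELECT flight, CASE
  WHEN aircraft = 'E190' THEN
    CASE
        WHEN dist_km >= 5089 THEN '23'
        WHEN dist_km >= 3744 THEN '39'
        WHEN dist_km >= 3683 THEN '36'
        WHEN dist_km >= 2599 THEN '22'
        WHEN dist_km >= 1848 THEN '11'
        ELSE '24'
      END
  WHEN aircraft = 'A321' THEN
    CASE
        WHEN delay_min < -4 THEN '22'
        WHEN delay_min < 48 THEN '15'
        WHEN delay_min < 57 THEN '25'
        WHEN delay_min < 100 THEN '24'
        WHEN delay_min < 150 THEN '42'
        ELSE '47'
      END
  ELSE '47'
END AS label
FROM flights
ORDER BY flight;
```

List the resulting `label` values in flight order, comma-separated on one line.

flight=F24: aircraft='B787' → outer ELSE → 47
flight=F34: aircraft='A321' → inner[delay_min < 100] → 24
flight=F35: aircraft='E190' → inner[ELSE] → 24
flight=F42: aircraft='B737' → outer ELSE → 47
flight=F44: aircraft='A320' → outer ELSE → 47
flight=F48: aircraft='E190' → inner[dist_km >= 3744] → 39
flight=F56: aircraft='B737' → outer ELSE → 47
flight=F76: aircraft='B737' → outer ELSE → 47
flight=F80: aircraft='A321' → inner[delay_min < 150] → 42
flight=F84: aircraft='A321' → inner[ELSE] → 47

47, 24, 24, 47, 47, 39, 47, 47, 42, 47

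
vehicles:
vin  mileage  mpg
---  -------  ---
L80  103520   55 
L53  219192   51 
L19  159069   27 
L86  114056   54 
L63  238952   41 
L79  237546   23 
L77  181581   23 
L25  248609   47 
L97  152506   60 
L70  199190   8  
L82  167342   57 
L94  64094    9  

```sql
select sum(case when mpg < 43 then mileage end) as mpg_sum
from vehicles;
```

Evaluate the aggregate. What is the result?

vin=L80: ✗
vin=L53: ✗
vin=L19: ✓ → 159069
vin=L86: ✗
vin=L63: ✓ → 238952
vin=L79: ✓ → 237546
vin=L77: ✓ → 181581
vin=L25: ✗
vin=L97: ✗
vin=L70: ✓ → 199190
vin=L82: ✗
vin=L94: ✓ → 64094
mpg_sum = 159069 + 238952 + 237546 + 181581 + 199190 + 64094 = 1080432

1080432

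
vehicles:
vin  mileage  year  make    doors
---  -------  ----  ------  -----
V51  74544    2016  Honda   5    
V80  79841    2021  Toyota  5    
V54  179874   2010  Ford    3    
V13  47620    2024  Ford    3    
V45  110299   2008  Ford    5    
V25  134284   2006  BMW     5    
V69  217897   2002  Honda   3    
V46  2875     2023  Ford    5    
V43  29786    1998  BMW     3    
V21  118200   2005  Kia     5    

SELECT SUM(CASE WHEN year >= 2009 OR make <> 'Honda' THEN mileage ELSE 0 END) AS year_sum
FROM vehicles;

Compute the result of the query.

777323

vin=V51: ✓ → 74544
vin=V80: ✓ → 79841
vin=V54: ✓ → 179874
vin=V13: ✓ → 47620
vin=V45: ✓ → 110299
vin=V25: ✓ → 134284
vin=V69: ✗
vin=V46: ✓ → 2875
vin=V43: ✓ → 29786
vin=V21: ✓ → 118200
year_sum = 74544 + 79841 + 179874 + 47620 + 110299 + 134284 + 2875 + 29786 + 118200 = 777323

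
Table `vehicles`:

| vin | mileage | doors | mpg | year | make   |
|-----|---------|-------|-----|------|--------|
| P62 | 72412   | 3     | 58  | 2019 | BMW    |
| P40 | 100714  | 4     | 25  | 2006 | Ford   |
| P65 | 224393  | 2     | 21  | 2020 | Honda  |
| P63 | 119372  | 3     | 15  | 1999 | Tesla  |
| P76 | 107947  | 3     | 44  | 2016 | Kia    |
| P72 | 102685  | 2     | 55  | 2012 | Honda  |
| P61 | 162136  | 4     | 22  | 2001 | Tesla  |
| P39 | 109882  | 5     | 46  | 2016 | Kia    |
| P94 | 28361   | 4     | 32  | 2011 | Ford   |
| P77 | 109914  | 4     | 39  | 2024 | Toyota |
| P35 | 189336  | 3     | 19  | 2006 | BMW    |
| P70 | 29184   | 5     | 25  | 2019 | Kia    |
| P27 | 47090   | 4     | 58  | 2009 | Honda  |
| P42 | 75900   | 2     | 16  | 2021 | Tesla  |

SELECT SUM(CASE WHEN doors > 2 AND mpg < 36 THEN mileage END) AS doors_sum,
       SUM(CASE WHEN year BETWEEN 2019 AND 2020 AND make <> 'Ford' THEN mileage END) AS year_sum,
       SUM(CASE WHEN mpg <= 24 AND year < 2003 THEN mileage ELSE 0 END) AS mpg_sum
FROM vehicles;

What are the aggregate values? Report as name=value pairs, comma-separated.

doors_sum=629103, year_sum=325989, mpg_sum=281508

[doors_sum: doors > 2 AND mpg < 36]
vin=P62: ✗
vin=P40: ✓ → 100714
vin=P65: ✗
vin=P63: ✓ → 119372
vin=P76: ✗
vin=P72: ✗
vin=P61: ✓ → 162136
vin=P39: ✗
vin=P94: ✓ → 28361
vin=P77: ✗
vin=P35: ✓ → 189336
vin=P70: ✓ → 29184
vin=P27: ✗
vin=P42: ✗
doors_sum = 100714 + 119372 + 162136 + 28361 + 189336 + 29184 = 629103
—
[year_sum: year BETWEEN 2019 AND 2020 AND make <> 'Ford']
vin=P62: ✓ → 72412
vin=P40: ✗
vin=P65: ✓ → 224393
vin=P63: ✗
vin=P76: ✗
vin=P72: ✗
vin=P61: ✗
vin=P39: ✗
vin=P94: ✗
vin=P77: ✗
vin=P35: ✗
vin=P70: ✓ → 29184
vin=P27: ✗
vin=P42: ✗
year_sum = 72412 + 224393 + 29184 = 325989
—
[mpg_sum: mpg <= 24 AND year < 2003]
vin=P62: ✗
vin=P40: ✗
vin=P65: ✗
vin=P63: ✓ → 119372
vin=P76: ✗
vin=P72: ✗
vin=P61: ✓ → 162136
vin=P39: ✗
vin=P94: ✗
vin=P77: ✗
vin=P35: ✗
vin=P70: ✗
vin=P27: ✗
vin=P42: ✗
mpg_sum = 119372 + 162136 = 281508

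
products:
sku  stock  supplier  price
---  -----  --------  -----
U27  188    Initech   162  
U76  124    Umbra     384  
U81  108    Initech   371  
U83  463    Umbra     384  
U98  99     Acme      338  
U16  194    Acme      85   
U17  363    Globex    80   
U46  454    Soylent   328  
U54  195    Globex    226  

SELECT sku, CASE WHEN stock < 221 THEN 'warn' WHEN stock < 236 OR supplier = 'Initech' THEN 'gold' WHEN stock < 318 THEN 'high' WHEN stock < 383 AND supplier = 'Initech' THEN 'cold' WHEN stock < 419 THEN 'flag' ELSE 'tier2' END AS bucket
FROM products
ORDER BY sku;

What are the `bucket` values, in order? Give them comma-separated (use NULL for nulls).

warn, flag, warn, tier2, warn, warn, warn, tier2, warn

sku=U16: stock < 221 → warn
sku=U17: stock < 419 → flag
sku=U27: stock < 221 → warn
sku=U46: ELSE → tier2
sku=U54: stock < 221 → warn
sku=U76: stock < 221 → warn
sku=U81: stock < 221 → warn
sku=U83: ELSE → tier2
sku=U98: stock < 221 → warn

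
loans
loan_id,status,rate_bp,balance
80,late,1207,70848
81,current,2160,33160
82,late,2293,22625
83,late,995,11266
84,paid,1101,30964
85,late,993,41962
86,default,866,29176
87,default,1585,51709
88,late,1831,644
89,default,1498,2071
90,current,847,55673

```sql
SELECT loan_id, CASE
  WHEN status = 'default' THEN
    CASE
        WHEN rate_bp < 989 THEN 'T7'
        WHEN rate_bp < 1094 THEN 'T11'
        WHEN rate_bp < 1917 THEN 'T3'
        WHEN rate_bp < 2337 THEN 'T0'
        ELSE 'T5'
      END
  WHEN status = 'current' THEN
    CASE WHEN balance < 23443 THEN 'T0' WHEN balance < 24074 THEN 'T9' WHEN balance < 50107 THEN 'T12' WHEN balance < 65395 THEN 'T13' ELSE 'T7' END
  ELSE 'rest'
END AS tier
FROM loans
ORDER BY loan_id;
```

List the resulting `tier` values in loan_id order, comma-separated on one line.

loan_id=80: status='late' → outer ELSE → rest
loan_id=81: status='current' → inner[balance < 50107] → T12
loan_id=82: status='late' → outer ELSE → rest
loan_id=83: status='late' → outer ELSE → rest
loan_id=84: status='paid' → outer ELSE → rest
loan_id=85: status='late' → outer ELSE → rest
loan_id=86: status='default' → inner[rate_bp < 989] → T7
loan_id=87: status='default' → inner[rate_bp < 1917] → T3
loan_id=88: status='late' → outer ELSE → rest
loan_id=89: status='default' → inner[rate_bp < 1917] → T3
loan_id=90: status='current' → inner[balance < 65395] → T13

rest, T12, rest, rest, rest, rest, T7, T3, rest, T3, T13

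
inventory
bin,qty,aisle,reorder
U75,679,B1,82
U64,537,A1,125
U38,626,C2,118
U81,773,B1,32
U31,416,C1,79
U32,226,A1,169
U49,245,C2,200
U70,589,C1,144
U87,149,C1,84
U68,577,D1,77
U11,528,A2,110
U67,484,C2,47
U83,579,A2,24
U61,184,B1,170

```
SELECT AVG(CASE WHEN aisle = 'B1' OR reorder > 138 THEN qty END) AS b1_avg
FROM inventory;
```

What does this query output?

449.3333333333

bin=U75: ✓ → 679
bin=U64: ✗
bin=U38: ✗
bin=U81: ✓ → 773
bin=U31: ✗
bin=U32: ✓ → 226
bin=U49: ✓ → 245
bin=U70: ✓ → 589
bin=U87: ✗
bin=U68: ✗
bin=U11: ✗
bin=U67: ✗
bin=U83: ✗
bin=U61: ✓ → 184
b1_avg = (679 + 773 + 226 + 245 + 589 + 184) / 6 = 449.3333333333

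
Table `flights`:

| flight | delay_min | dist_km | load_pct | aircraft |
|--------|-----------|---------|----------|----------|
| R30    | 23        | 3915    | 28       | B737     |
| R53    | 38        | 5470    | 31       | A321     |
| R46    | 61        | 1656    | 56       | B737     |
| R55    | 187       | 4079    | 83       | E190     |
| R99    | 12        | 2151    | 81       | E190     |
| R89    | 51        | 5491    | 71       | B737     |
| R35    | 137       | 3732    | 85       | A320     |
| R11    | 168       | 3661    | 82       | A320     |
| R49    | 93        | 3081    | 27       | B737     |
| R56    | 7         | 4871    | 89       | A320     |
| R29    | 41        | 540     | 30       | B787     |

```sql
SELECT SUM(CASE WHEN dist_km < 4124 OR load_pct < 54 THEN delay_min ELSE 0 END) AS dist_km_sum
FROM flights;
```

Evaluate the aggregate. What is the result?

flight=R30: ✓ → 23
flight=R53: ✓ → 38
flight=R46: ✓ → 61
flight=R55: ✓ → 187
flight=R99: ✓ → 12
flight=R89: ✗
flight=R35: ✓ → 137
flight=R11: ✓ → 168
flight=R49: ✓ → 93
flight=R56: ✗
flight=R29: ✓ → 41
dist_km_sum = 23 + 38 + 61 + 187 + 12 + 137 + 168 + 93 + 41 = 760

760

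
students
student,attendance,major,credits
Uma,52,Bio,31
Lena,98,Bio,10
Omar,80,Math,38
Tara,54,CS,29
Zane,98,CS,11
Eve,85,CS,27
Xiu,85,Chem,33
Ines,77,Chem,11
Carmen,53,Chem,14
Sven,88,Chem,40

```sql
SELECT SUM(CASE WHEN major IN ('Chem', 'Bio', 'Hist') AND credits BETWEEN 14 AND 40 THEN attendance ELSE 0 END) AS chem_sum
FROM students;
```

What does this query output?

278

student=Uma: ✓ → 52
student=Lena: ✗
student=Omar: ✗
student=Tara: ✗
student=Zane: ✗
student=Eve: ✗
student=Xiu: ✓ → 85
student=Ines: ✗
student=Carmen: ✓ → 53
student=Sven: ✓ → 88
chem_sum = 52 + 85 + 53 + 88 = 278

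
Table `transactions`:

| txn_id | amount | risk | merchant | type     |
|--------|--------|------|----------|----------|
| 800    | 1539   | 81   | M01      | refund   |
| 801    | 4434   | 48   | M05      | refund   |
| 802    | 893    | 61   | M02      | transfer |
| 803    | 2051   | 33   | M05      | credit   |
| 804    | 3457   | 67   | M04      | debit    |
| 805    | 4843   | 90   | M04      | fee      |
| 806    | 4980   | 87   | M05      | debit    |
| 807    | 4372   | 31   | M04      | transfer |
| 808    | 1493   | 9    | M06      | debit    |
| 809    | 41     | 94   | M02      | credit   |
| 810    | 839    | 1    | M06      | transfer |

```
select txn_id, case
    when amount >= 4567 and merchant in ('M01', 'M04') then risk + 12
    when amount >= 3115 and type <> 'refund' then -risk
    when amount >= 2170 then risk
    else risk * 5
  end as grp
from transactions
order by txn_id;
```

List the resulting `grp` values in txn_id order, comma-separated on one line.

txn_id=800: ELSE → 405
txn_id=801: amount >= 2170 → 48
txn_id=802: ELSE → 305
txn_id=803: ELSE → 165
txn_id=804: amount >= 3115 and type <> 'refund' → -67
txn_id=805: amount >= 4567 and merchant in ('M01', 'M04') → 102
txn_id=806: amount >= 3115 and type <> 'refund' → -87
txn_id=807: amount >= 3115 and type <> 'refund' → -31
txn_id=808: ELSE → 45
txn_id=809: ELSE → 470
txn_id=810: ELSE → 5

405, 48, 305, 165, -67, 102, -87, -31, 45, 470, 5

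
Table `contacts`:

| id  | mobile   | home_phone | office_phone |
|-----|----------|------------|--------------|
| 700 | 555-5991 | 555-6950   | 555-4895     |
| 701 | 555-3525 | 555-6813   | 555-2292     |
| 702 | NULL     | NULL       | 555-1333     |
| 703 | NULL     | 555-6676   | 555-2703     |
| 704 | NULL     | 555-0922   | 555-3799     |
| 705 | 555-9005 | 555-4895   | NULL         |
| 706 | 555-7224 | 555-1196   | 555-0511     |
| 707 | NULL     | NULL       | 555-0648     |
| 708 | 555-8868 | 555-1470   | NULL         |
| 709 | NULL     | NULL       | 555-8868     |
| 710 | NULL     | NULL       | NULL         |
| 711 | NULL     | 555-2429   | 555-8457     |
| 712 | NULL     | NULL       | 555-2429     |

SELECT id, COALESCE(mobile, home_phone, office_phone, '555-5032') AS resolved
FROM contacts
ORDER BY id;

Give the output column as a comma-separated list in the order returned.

id=700: mobile=555-5991 → 555-5991
id=701: mobile=555-3525 → 555-3525
id=702: mobile=NULL, home_phone=NULL, office_phone=555-1333 → 555-1333
id=703: mobile=NULL, home_phone=555-6676 → 555-6676
id=704: mobile=NULL, home_phone=555-0922 → 555-0922
id=705: mobile=555-9005 → 555-9005
id=706: mobile=555-7224 → 555-7224
id=707: mobile=NULL, home_phone=NULL, office_phone=555-0648 → 555-0648
id=708: mobile=555-8868 → 555-8868
id=709: mobile=NULL, home_phone=NULL, office_phone=555-8868 → 555-8868
id=710: mobile=NULL, home_phone=NULL, office_phone=NULL, → literal 555-5032 → 555-5032
id=711: mobile=NULL, home_phone=555-2429 → 555-2429
id=712: mobile=NULL, home_phone=NULL, office_phone=555-2429 → 555-2429

555-5991, 555-3525, 555-1333, 555-6676, 555-0922, 555-9005, 555-7224, 555-0648, 555-8868, 555-8868, 555-5032, 555-2429, 555-2429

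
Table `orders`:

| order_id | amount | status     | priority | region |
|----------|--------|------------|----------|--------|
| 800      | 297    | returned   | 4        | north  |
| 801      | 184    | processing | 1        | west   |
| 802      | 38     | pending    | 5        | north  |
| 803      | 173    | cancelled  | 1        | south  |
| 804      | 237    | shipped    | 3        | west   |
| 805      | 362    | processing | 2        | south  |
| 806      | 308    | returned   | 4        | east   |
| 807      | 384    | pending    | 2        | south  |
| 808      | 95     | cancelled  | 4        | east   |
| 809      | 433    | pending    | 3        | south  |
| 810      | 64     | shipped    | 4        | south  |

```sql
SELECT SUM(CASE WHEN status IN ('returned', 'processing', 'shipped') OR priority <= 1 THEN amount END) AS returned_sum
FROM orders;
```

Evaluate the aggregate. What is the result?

1625

order_id=800: ✓ → 297
order_id=801: ✓ → 184
order_id=802: ✗
order_id=803: ✓ → 173
order_id=804: ✓ → 237
order_id=805: ✓ → 362
order_id=806: ✓ → 308
order_id=807: ✗
order_id=808: ✗
order_id=809: ✗
order_id=810: ✓ → 64
returned_sum = 297 + 184 + 173 + 237 + 362 + 308 + 64 = 1625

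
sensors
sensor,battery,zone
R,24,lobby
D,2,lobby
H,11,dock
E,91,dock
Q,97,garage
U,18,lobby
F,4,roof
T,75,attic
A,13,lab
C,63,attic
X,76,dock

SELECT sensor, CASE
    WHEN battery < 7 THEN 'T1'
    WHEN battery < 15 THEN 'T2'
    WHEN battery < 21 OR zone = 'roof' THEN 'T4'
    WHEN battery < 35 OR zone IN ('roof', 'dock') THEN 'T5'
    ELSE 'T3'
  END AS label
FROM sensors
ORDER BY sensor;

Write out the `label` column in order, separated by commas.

sensor=A: battery < 15 → T2
sensor=C: ELSE → T3
sensor=D: battery < 7 → T1
sensor=E: battery < 35 OR zone IN ('roof', 'dock') → T5
sensor=F: battery < 7 → T1
sensor=H: battery < 15 → T2
sensor=Q: ELSE → T3
sensor=R: battery < 35 OR zone IN ('roof', 'dock') → T5
sensor=T: ELSE → T3
sensor=U: battery < 21 OR zone = 'roof' → T4
sensor=X: battery < 35 OR zone IN ('roof', 'dock') → T5

T2, T3, T1, T5, T1, T2, T3, T5, T3, T4, T5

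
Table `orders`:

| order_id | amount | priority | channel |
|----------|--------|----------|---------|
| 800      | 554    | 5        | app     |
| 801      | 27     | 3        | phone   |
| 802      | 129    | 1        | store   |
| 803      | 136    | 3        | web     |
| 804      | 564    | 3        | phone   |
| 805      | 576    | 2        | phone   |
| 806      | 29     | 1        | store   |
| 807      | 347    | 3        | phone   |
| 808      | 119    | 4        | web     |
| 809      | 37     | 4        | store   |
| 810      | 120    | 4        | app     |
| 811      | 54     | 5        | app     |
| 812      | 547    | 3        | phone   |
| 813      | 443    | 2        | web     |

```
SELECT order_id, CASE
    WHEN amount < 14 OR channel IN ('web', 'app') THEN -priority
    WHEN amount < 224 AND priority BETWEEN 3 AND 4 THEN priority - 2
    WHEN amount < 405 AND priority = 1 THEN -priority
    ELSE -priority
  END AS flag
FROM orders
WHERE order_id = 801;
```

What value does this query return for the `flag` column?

1

order_id = 801: amount=27, priority=3, channel=phone.
amount < 14 OR channel IN ('web', 'app') → false
amount < 224 AND priority BETWEEN 3 AND 4 → true → 1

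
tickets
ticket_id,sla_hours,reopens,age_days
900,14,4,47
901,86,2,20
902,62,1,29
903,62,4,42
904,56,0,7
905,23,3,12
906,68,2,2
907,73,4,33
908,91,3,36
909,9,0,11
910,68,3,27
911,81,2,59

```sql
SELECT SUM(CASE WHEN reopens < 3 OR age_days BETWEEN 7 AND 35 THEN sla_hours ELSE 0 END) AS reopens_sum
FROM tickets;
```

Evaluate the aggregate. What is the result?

ticket_id=900: ✗
ticket_id=901: ✓ → 86
ticket_id=902: ✓ → 62
ticket_id=903: ✗
ticket_id=904: ✓ → 56
ticket_id=905: ✓ → 23
ticket_id=906: ✓ → 68
ticket_id=907: ✓ → 73
ticket_id=908: ✗
ticket_id=909: ✓ → 9
ticket_id=910: ✓ → 68
ticket_id=911: ✓ → 81
reopens_sum = 86 + 62 + 56 + 23 + 68 + 73 + 9 + 68 + 81 = 526

526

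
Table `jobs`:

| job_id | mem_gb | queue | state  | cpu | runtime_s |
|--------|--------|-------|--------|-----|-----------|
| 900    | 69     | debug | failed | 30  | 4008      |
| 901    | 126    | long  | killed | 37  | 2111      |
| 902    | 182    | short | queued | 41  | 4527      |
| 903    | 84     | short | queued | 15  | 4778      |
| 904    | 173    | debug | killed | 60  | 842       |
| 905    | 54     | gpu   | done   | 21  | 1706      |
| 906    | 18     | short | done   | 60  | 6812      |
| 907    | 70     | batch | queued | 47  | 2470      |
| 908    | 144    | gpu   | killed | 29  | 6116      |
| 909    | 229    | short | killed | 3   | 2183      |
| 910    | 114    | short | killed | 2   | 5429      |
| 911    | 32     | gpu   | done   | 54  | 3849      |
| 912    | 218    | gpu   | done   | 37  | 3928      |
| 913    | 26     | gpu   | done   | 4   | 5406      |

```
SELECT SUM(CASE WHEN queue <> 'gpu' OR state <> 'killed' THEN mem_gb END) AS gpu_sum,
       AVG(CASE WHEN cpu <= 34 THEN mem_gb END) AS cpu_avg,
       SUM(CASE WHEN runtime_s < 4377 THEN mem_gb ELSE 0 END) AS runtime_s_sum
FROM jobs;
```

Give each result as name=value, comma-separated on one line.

[gpu_sum: queue <> 'gpu' OR state <> 'killed']
job_id=900: ✓ → 69
job_id=901: ✓ → 126
job_id=902: ✓ → 182
job_id=903: ✓ → 84
job_id=904: ✓ → 173
job_id=905: ✓ → 54
job_id=906: ✓ → 18
job_id=907: ✓ → 70
job_id=908: ✗
job_id=909: ✓ → 229
job_id=910: ✓ → 114
job_id=911: ✓ → 32
job_id=912: ✓ → 218
job_id=913: ✓ → 26
gpu_sum = 69 + 126 + 182 + 84 + 173 + 54 + 18 + 70 + 229 + 114 + 32 + 218 + 26 = 1395
—
[cpu_avg: cpu <= 34]
job_id=900: ✓ → 69
job_id=901: ✗
job_id=902: ✗
job_id=903: ✓ → 84
job_id=904: ✗
job_id=905: ✓ → 54
job_id=906: ✗
job_id=907: ✗
job_id=908: ✓ → 144
job_id=909: ✓ → 229
job_id=910: ✓ → 114
job_id=911: ✗
job_id=912: ✗
job_id=913: ✓ → 26
cpu_avg = (69 + 84 + 54 + 144 + 229 + 114 + 26) / 7 = 102.8571428571
—
[runtime_s_sum: runtime_s < 4377]
job_id=900: ✓ → 69
job_id=901: ✓ → 126
job_id=902: ✗
job_id=903: ✗
job_id=904: ✓ → 173
job_id=905: ✓ → 54
job_id=906: ✗
job_id=907: ✓ → 70
job_id=908: ✗
job_id=909: ✓ → 229
job_id=910: ✗
job_id=911: ✓ → 32
job_id=912: ✓ → 218
job_id=913: ✗
runtime_s_sum = 69 + 126 + 173 + 54 + 70 + 229 + 32 + 218 = 971

gpu_sum=1395, cpu_avg=102.8571428571, runtime_s_sum=971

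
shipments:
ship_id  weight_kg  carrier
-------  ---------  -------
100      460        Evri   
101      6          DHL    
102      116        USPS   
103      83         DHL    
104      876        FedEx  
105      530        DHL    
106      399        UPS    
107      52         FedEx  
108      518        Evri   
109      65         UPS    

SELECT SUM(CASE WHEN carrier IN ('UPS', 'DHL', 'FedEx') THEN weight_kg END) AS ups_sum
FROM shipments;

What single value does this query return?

2011

ship_id=100: ✗
ship_id=101: ✓ → 6
ship_id=102: ✗
ship_id=103: ✓ → 83
ship_id=104: ✓ → 876
ship_id=105: ✓ → 530
ship_id=106: ✓ → 399
ship_id=107: ✓ → 52
ship_id=108: ✗
ship_id=109: ✓ → 65
ups_sum = 6 + 83 + 876 + 530 + 399 + 52 + 65 = 2011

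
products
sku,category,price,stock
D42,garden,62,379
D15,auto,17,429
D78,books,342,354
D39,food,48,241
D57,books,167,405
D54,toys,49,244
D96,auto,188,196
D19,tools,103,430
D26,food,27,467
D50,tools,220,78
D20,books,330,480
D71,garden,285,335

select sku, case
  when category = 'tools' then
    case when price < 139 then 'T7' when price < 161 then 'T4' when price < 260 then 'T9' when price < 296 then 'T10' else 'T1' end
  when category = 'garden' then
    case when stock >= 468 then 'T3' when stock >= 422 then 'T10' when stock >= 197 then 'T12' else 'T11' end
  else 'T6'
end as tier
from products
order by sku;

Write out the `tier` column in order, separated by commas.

T6, T7, T6, T6, T6, T12, T9, T6, T6, T12, T6, T6

sku=D15: category='auto' → outer ELSE → T6
sku=D19: category='tools' → inner[price < 139] → T7
sku=D20: category='books' → outer ELSE → T6
sku=D26: category='food' → outer ELSE → T6
sku=D39: category='food' → outer ELSE → T6
sku=D42: category='garden' → inner[stock >= 197] → T12
sku=D50: category='tools' → inner[price < 260] → T9
sku=D54: category='toys' → outer ELSE → T6
sku=D57: category='books' → outer ELSE → T6
sku=D71: category='garden' → inner[stock >= 197] → T12
sku=D78: category='books' → outer ELSE → T6
sku=D96: category='auto' → outer ELSE → T6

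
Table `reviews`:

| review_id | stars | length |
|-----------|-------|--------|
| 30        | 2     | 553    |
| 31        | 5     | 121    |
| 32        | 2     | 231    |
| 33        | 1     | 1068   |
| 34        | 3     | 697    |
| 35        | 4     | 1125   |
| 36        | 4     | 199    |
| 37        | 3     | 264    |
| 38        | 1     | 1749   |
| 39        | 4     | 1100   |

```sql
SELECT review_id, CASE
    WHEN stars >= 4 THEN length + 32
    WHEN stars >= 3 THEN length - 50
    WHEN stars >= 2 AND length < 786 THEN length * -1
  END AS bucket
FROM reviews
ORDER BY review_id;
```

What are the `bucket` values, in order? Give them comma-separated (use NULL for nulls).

review_id=30: stars >= 2 AND length < 786 → -553
review_id=31: stars >= 4 → 153
review_id=32: stars >= 2 AND length < 786 → -231
review_id=33: (no match → NULL) → NULL
review_id=34: stars >= 3 → 647
review_id=35: stars >= 4 → 1157
review_id=36: stars >= 4 → 231
review_id=37: stars >= 3 → 214
review_id=38: (no match → NULL) → NULL
review_id=39: stars >= 4 → 1132

-553, 153, -231, NULL, 647, 1157, 231, 214, NULL, 1132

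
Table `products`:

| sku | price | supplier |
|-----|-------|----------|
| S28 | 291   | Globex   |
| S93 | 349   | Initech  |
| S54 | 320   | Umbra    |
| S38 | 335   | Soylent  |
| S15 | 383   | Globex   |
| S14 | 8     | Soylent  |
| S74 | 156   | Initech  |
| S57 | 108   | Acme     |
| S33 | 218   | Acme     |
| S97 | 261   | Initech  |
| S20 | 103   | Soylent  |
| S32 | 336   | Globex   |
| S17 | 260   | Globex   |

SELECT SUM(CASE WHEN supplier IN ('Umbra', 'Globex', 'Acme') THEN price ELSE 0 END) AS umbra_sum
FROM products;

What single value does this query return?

sku=S28: ✓ → 291
sku=S93: ✗
sku=S54: ✓ → 320
sku=S38: ✗
sku=S15: ✓ → 383
sku=S14: ✗
sku=S74: ✗
sku=S57: ✓ → 108
sku=S33: ✓ → 218
sku=S97: ✗
sku=S20: ✗
sku=S32: ✓ → 336
sku=S17: ✓ → 260
umbra_sum = 291 + 320 + 383 + 108 + 218 + 336 + 260 = 1916

1916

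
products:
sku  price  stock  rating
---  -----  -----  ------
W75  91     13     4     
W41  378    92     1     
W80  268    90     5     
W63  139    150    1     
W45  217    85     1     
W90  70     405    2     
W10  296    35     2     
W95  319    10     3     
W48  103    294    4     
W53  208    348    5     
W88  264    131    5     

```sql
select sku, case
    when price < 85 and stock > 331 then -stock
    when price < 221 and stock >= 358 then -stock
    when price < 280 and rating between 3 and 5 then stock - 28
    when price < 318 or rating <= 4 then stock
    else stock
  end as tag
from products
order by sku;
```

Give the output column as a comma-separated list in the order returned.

sku=W10: price < 318 or rating <= 4 → 35
sku=W41: price < 318 or rating <= 4 → 92
sku=W45: price < 318 or rating <= 4 → 85
sku=W48: price < 280 and rating between 3 and 5 → 266
sku=W53: price < 280 and rating between 3 and 5 → 320
sku=W63: price < 318 or rating <= 4 → 150
sku=W75: price < 280 and rating between 3 and 5 → -15
sku=W80: price < 280 and rating between 3 and 5 → 62
sku=W88: price < 280 and rating between 3 and 5 → 103
sku=W90: price < 85 and stock > 331 → -405
sku=W95: price < 318 or rating <= 4 → 10

35, 92, 85, 266, 320, 150, -15, 62, 103, -405, 10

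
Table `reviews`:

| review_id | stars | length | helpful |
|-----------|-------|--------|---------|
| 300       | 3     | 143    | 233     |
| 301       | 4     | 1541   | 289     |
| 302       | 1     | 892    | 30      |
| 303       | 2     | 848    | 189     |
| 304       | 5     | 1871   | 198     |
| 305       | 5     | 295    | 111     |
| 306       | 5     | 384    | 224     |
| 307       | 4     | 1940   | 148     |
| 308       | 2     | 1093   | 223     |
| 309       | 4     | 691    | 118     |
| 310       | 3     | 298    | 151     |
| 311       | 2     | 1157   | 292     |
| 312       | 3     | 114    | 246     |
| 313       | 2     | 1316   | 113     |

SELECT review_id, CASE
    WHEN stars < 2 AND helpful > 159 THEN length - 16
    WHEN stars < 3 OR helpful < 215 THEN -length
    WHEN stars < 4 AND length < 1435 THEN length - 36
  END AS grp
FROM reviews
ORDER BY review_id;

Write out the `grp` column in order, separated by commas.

107, NULL, -892, -848, -1871, -295, NULL, -1940, -1093, -691, -298, -1157, 78, -1316

review_id=300: stars < 4 AND length < 1435 → 107
review_id=301: (no match → NULL) → NULL
review_id=302: stars < 3 OR helpful < 215 → -892
review_id=303: stars < 3 OR helpful < 215 → -848
review_id=304: stars < 3 OR helpful < 215 → -1871
review_id=305: stars < 3 OR helpful < 215 → -295
review_id=306: (no match → NULL) → NULL
review_id=307: stars < 3 OR helpful < 215 → -1940
review_id=308: stars < 3 OR helpful < 215 → -1093
review_id=309: stars < 3 OR helpful < 215 → -691
review_id=310: stars < 3 OR helpful < 215 → -298
review_id=311: stars < 3 OR helpful < 215 → -1157
review_id=312: stars < 4 AND length < 1435 → 78
review_id=313: stars < 3 OR helpful < 215 → -1316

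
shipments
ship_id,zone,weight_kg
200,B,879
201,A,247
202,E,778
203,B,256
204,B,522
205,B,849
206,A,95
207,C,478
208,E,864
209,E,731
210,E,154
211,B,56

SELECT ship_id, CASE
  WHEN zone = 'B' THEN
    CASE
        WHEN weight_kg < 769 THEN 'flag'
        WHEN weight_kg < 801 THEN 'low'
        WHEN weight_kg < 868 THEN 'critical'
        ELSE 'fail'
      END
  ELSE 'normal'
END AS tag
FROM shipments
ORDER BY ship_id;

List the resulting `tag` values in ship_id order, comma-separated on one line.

fail, normal, normal, flag, flag, critical, normal, normal, normal, normal, normal, flag

ship_id=200: zone='B' → inner[ELSE] → fail
ship_id=201: zone='A' → outer ELSE → normal
ship_id=202: zone='E' → outer ELSE → normal
ship_id=203: zone='B' → inner[weight_kg < 769] → flag
ship_id=204: zone='B' → inner[weight_kg < 769] → flag
ship_id=205: zone='B' → inner[weight_kg < 868] → critical
ship_id=206: zone='A' → outer ELSE → normal
ship_id=207: zone='C' → outer ELSE → normal
ship_id=208: zone='E' → outer ELSE → normal
ship_id=209: zone='E' → outer ELSE → normal
ship_id=210: zone='E' → outer ELSE → normal
ship_id=211: zone='B' → inner[weight_kg < 769] → flag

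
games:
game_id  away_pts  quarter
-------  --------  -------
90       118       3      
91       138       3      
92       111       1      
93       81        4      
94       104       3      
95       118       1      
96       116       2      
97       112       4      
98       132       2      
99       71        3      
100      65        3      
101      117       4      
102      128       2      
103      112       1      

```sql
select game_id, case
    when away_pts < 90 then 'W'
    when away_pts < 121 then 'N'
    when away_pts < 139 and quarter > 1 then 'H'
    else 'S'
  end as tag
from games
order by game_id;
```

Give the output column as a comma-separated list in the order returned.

game_id=90: away_pts < 121 → N
game_id=91: away_pts < 139 and quarter > 1 → H
game_id=92: away_pts < 121 → N
game_id=93: away_pts < 90 → W
game_id=94: away_pts < 121 → N
game_id=95: away_pts < 121 → N
game_id=96: away_pts < 121 → N
game_id=97: away_pts < 121 → N
game_id=98: away_pts < 139 and quarter > 1 → H
game_id=99: away_pts < 90 → W
game_id=100: away_pts < 90 → W
game_id=101: away_pts < 121 → N
game_id=102: away_pts < 139 and quarter > 1 → H
game_id=103: away_pts < 121 → N

N, H, N, W, N, N, N, N, H, W, W, N, H, N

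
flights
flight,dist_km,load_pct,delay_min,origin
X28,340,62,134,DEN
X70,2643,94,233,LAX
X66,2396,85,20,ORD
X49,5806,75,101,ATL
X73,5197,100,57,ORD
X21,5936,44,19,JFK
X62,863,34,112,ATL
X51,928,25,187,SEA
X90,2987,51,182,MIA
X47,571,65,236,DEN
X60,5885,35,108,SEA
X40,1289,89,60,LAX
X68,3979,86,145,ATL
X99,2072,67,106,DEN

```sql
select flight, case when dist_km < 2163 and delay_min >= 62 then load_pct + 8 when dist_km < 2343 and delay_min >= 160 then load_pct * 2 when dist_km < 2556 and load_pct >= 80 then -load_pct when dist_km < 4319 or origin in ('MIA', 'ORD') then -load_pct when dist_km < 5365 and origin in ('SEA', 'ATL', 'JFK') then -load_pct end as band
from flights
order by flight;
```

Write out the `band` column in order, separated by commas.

flight=X21: (no match → NULL) → NULL
flight=X28: dist_km < 2163 and delay_min >= 62 → 70
flight=X40: dist_km < 2556 and load_pct >= 80 → -89
flight=X47: dist_km < 2163 and delay_min >= 62 → 73
flight=X49: (no match → NULL) → NULL
flight=X51: dist_km < 2163 and delay_min >= 62 → 33
flight=X60: (no match → NULL) → NULL
flight=X62: dist_km < 2163 and delay_min >= 62 → 42
flight=X66: dist_km < 2556 and load_pct >= 80 → -85
flight=X68: dist_km < 4319 or origin in ('MIA', 'ORD') → -86
flight=X70: dist_km < 4319 or origin in ('MIA', 'ORD') → -94
flight=X73: dist_km < 4319 or origin in ('MIA', 'ORD') → -100
flight=X90: dist_km < 4319 or origin in ('MIA', 'ORD') → -51
flight=X99: dist_km < 2163 and delay_min >= 62 → 75

NULL, 70, -89, 73, NULL, 33, NULL, 42, -85, -86, -94, -100, -51, 75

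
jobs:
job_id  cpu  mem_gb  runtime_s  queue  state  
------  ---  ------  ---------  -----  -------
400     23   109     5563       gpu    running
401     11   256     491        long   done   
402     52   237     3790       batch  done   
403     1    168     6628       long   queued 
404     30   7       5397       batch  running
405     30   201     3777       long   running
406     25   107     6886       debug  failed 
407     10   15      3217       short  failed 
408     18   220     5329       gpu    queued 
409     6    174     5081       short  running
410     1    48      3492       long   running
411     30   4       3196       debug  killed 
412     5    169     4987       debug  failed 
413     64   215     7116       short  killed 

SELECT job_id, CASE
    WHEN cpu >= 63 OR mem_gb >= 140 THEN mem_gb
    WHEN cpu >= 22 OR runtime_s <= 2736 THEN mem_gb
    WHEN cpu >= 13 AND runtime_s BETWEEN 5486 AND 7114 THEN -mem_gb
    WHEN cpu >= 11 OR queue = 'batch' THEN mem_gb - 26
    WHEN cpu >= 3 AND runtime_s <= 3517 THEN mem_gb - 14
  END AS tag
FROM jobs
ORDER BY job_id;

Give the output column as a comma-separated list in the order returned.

job_id=400: cpu >= 22 OR runtime_s <= 2736 → 109
job_id=401: cpu >= 63 OR mem_gb >= 140 → 256
job_id=402: cpu >= 63 OR mem_gb >= 140 → 237
job_id=403: cpu >= 63 OR mem_gb >= 140 → 168
job_id=404: cpu >= 22 OR runtime_s <= 2736 → 7
job_id=405: cpu >= 63 OR mem_gb >= 140 → 201
job_id=406: cpu >= 22 OR runtime_s <= 2736 → 107
job_id=407: cpu >= 3 AND runtime_s <= 3517 → 1
job_id=408: cpu >= 63 OR mem_gb >= 140 → 220
job_id=409: cpu >= 63 OR mem_gb >= 140 → 174
job_id=410: (no match → NULL) → NULL
job_id=411: cpu >= 22 OR runtime_s <= 2736 → 4
job_id=412: cpu >= 63 OR mem_gb >= 140 → 169
job_id=413: cpu >= 63 OR mem_gb >= 140 → 215

109, 256, 237, 168, 7, 201, 107, 1, 220, 174, NULL, 4, 169, 215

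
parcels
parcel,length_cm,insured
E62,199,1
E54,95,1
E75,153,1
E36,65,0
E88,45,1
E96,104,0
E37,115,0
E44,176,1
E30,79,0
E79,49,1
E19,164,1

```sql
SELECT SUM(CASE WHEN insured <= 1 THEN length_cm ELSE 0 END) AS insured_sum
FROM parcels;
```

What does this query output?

1244

parcel=E62: ✓ → 199
parcel=E54: ✓ → 95
parcel=E75: ✓ → 153
parcel=E36: ✓ → 65
parcel=E88: ✓ → 45
parcel=E96: ✓ → 104
parcel=E37: ✓ → 115
parcel=E44: ✓ → 176
parcel=E30: ✓ → 79
parcel=E79: ✓ → 49
parcel=E19: ✓ → 164
insured_sum = 199 + 95 + 153 + 65 + 45 + 104 + 115 + 176 + 79 + 49 + 164 = 1244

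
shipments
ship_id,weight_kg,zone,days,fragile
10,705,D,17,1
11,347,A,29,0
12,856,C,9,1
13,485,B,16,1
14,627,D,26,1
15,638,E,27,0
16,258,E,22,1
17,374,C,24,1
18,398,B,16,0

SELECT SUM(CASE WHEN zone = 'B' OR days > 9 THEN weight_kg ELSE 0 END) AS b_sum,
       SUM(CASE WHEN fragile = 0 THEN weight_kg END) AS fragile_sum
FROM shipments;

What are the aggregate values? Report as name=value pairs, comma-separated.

[b_sum: zone = 'B' OR days > 9]
ship_id=10: ✓ → 705
ship_id=11: ✓ → 347
ship_id=12: ✗
ship_id=13: ✓ → 485
ship_id=14: ✓ → 627
ship_id=15: ✓ → 638
ship_id=16: ✓ → 258
ship_id=17: ✓ → 374
ship_id=18: ✓ → 398
b_sum = 705 + 347 + 485 + 627 + 638 + 258 + 374 + 398 = 3832
—
[fragile_sum: fragile = 0]
ship_id=10: ✗
ship_id=11: ✓ → 347
ship_id=12: ✗
ship_id=13: ✗
ship_id=14: ✗
ship_id=15: ✓ → 638
ship_id=16: ✗
ship_id=17: ✗
ship_id=18: ✓ → 398
fragile_sum = 347 + 638 + 398 = 1383

b_sum=3832, fragile_sum=1383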